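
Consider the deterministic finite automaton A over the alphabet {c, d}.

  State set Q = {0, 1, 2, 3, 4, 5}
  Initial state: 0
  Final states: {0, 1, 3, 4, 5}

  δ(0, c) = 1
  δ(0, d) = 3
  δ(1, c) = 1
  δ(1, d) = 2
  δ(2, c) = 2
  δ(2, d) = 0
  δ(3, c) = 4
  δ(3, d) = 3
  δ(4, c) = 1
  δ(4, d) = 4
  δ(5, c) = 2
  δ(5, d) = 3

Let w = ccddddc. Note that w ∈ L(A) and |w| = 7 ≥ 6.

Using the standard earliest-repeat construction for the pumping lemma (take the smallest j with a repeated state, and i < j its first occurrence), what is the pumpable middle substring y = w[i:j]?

Run of A on w = c c d d d d c:
  step 0: 0  (start)
  step 1: 1  (read c: 0→1)
  step 2: 1  (read c: 1→1)   ← first repeat (1 seen earlier)
  step 3: 2  (read d: 1→2)
  step 4: 0  (read d: 2→0)
  step 5: 3  (read d: 0→3)
  step 6: 3  (read d: 3→3)
  step 7: 4  (read c: 3→4)

So i = 1, j = 2, giving x = w[0:1] = c, y = w[1:2] = c, z = w[2:7] = ddddc.
Check: |xy| = 2 ≤ 6 and |y| = 1 ≥ 1. Reading y takes A from 1 back to 1, so every xyⁱz is accepted.
The DFA has 6 states, so the proof of the pumping lemma guarantees a repeated state among the first 6+1 visited; the segment between the two visits is the pumpable y.

c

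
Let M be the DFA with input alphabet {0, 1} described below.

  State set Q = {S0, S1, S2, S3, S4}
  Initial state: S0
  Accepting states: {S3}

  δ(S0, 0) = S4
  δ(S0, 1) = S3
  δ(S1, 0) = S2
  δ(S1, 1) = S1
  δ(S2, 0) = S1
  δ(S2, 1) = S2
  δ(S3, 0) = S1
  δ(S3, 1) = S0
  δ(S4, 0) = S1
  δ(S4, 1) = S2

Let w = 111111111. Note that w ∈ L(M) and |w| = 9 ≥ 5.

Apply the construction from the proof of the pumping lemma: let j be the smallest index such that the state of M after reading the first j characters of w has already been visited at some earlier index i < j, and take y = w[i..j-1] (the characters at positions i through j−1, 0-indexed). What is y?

State sequence: S0 -1-> S3 -1-> S0 -1-> S3 -1-> S0 -1-> S3 -1-> S0 -1-> S3 -1-> S0 -1-> S3
First repeat at step 2: S0 was already visited.

So i = 0, j = 2, giving x = w[0:0] = ε, y = w[0:2] = 11, z = w[2:9] = 1111111.
Check: |xy| = 2 ≤ 5 and |y| = 2 ≥ 1. Reading y takes M from S0 back to S0, so every xyⁱz is accepted.
Since M has 5 states, any run of length ≥ 5 visits 5+1 states, so by pigeonhole some state repeats within the first 5 steps — that repeat gives the pumpable loop.

11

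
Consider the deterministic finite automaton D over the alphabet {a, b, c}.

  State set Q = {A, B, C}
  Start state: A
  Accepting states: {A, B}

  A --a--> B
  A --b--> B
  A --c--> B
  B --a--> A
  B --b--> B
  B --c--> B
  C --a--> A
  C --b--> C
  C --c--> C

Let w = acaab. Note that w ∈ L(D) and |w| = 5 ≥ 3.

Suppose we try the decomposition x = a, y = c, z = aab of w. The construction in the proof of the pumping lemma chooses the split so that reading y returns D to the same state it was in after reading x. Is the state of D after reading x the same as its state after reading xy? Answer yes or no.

yes

State sequence: A -a-> B -c-> B

After x (step 1): B. After xy (step 2): B.
They match, so y = c drives D around a cycle from B back to itself; pumping y any number of times keeps D in B before reading z, and xyⁱz ∈ L(D) for every i ≥ 0.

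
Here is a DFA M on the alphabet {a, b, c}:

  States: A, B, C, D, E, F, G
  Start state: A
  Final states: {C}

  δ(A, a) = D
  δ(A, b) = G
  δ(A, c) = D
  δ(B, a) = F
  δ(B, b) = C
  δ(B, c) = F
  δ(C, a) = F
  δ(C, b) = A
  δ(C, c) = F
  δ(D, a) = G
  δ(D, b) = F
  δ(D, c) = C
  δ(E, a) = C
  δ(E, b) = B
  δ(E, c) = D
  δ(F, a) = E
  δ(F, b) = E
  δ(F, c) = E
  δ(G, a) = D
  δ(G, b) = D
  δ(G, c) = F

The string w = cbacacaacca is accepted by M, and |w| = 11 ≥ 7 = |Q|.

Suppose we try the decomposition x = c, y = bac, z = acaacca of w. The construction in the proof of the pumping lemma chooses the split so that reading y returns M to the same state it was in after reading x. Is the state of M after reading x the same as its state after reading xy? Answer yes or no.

yes

Run of M on the first 4 characters of w = c b a c:
  step 0: A  (start)
  step 1: D  (read c: A→D)
  step 2: F  (read b: D→F)
  step 3: E  (read a: F→E)
  step 4: D  (read c: E→D)

After x (step 1): D. After xy (step 4): D.
They match, so y = bac drives M around a cycle from D back to itself; pumping y any number of times keeps M in D before reading z, and xyⁱz ∈ L(M) for every i ≥ 0.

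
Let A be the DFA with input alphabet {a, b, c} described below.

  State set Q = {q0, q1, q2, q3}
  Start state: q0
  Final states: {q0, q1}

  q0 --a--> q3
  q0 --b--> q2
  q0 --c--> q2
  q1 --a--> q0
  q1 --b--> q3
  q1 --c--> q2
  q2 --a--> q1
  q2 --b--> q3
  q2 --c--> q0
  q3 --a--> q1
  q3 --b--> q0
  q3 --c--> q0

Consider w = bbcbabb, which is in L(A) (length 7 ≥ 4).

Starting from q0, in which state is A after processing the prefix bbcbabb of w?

q0

Run of A on the first 7 characters of w = b b c b a b b:
  step 0: q0  (start)
  step 1: q2  (read b: q0→q2)
  step 2: q3  (read b: q2→q3)
  step 3: q0  (read c: q3→q0)
  step 4: q2  (read b: q0→q2)
  step 5: q1  (read a: q2→q1)
  step 6: q3  (read b: q1→q3)
  step 7: q0  (read b: q3→q0)

After reading 7 characters, A is in state q0.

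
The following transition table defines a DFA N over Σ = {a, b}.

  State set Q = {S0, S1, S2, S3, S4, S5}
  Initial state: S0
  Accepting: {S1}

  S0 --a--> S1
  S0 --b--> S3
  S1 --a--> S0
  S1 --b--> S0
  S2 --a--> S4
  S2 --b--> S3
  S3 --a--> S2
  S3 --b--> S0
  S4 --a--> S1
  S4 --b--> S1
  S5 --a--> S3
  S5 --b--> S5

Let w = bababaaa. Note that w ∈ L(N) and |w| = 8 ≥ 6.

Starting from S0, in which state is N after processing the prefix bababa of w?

State sequence: S0 -b-> S3 -a-> S2 -b-> S3 -a-> S2 -b-> S3 -a-> S2

After reading 6 characters, N is in state S2.

S2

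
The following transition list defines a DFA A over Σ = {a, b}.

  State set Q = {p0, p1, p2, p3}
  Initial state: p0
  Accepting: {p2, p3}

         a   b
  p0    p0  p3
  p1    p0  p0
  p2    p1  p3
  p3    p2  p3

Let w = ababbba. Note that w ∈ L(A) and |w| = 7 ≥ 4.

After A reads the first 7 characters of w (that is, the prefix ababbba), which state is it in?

State sequence: p0 -a-> p0 -b-> p3 -a-> p2 -b-> p3 -b-> p3 -b-> p3 -a-> p2

After reading 7 characters, A is in state p2.

p2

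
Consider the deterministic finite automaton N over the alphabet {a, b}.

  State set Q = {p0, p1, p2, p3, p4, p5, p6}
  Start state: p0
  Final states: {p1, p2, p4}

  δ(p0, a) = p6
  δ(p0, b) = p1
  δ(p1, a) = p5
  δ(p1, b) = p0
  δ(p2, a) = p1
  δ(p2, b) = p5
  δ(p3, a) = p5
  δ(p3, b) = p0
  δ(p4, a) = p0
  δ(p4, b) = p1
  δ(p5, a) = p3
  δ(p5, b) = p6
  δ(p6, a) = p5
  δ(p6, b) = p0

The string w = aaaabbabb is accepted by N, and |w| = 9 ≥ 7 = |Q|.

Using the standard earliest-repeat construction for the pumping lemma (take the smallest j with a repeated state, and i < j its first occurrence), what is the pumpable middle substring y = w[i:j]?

aa

State sequence: p0 -a-> p6 -a-> p5 -a-> p3 -a-> p5 -b-> p6 -b-> p0 -a-> p6 -b-> p0 -b-> p1
First repeat at step 4: p5 was already visited.

So i = 2, j = 4, giving x = w[0:2] = aa, y = w[2:4] = aa, z = w[4:9] = bbabb.
Check: |xy| = 4 ≤ 7 and |y| = 2 ≥ 1. Reading y takes N from p5 back to p5, so every xyⁱz is accepted.
Since N has 7 states, any run of length ≥ 7 visits 7+1 states, so by pigeonhole some state repeats within the first 7 steps — that repeat gives the pumpable loop.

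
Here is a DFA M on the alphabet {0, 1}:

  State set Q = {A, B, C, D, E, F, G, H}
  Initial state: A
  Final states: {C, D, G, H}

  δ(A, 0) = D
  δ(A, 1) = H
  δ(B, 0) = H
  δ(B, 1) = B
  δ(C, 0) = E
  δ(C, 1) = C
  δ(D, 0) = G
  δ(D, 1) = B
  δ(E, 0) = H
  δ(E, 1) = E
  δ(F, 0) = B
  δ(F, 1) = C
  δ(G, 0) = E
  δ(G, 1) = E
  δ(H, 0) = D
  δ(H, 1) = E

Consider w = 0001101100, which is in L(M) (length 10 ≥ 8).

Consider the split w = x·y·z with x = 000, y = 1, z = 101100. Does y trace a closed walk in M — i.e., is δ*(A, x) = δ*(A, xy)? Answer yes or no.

State sequence: A -0-> D -0-> G -0-> E -1-> E

After x (step 3): E. After xy (step 4): E.
They match, so y = 1 drives M around a cycle from E back to itself; pumping y any number of times keeps M in E before reading z, and xyⁱz ∈ L(M) for every i ≥ 0.

yes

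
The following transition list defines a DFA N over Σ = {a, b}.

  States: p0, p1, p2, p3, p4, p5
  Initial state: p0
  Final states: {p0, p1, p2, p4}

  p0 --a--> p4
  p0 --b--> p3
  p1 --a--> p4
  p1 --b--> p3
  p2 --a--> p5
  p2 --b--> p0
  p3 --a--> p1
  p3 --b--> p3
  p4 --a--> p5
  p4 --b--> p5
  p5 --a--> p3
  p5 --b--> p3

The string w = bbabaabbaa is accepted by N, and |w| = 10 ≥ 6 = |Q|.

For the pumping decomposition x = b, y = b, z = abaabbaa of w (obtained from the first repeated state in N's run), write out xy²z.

bbbabaabbaa

xy^2z = b·b·b·abaabbaa = bbbabaabbaa.
Reading y = b takes N from p3 back to p3, so after x·y·y the machine is still in p3, and z then leads to the accepting state p4. Hence bbbabaabbaa ∈ L(N).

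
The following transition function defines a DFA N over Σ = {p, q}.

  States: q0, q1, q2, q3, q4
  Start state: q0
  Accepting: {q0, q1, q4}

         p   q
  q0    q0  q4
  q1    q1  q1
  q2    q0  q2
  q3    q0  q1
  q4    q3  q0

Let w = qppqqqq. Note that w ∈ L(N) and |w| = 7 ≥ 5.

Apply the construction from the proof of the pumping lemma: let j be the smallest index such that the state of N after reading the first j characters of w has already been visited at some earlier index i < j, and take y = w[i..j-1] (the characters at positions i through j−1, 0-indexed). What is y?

qpp

Run of N on w = q p p q q q q:
  step 0: q0  (start)
  step 1: q4  (read q: q0→q4)
  step 2: q3  (read p: q4→q3)
  step 3: q0  (read p: q3→q0)   ← first repeat (q0 seen earlier)
  step 4: q4  (read q: q0→q4)
  step 5: q0  (read q: q4→q0)
  step 6: q4  (read q: q0→q4)
  step 7: q0  (read q: q4→q0)

So i = 0, j = 3, giving x = w[0:0] = ε, y = w[0:3] = qpp, z = w[3:7] = qqqq.
Check: |xy| = 3 ≤ 5 and |y| = 3 ≥ 1. Reading y takes N from q0 back to q0, so every xyⁱz is accepted.
The DFA has 5 states, so the proof of the pumping lemma guarantees a repeated state among the first 5+1 visited; the segment between the two visits is the pumpable y.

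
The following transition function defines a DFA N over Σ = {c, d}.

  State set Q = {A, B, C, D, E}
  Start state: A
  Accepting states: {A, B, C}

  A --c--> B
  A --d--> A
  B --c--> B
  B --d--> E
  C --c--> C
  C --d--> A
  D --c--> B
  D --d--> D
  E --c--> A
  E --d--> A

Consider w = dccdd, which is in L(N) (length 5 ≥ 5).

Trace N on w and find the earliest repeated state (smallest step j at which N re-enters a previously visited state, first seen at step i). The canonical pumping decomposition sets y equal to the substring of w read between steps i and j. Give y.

d

Run of N on w = d c c d d:
  step 0: A  (start)
  step 1: A  (read d: A→A)   ← first repeat (A seen earlier)
  step 2: B  (read c: A→B)
  step 3: B  (read c: B→B)
  step 4: E  (read d: B→E)
  step 5: A  (read d: E→A)

So i = 0, j = 1, giving x = w[0:0] = ε, y = w[0:1] = d, z = w[1:5] = ccdd.
Check: |xy| = 1 ≤ 5 and |y| = 1 ≥ 1. Reading y takes N from A back to A, so every xyⁱz is accepted.
Pumping length from the standard proof: p = 5 (the number of states). The repeated state found above gives |xy| = j ≤ 5 and |y| = j − i ≥ 1.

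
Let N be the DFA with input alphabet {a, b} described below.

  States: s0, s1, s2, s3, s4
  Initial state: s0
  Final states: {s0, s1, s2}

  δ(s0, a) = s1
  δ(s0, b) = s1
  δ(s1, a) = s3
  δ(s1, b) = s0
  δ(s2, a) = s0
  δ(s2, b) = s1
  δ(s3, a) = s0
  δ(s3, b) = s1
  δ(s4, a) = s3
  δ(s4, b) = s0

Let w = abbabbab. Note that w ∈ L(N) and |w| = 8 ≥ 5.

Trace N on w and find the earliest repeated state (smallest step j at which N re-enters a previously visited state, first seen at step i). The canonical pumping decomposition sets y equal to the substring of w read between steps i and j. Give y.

ab

State sequence: s0 -a-> s1 -b-> s0 -b-> s1 -a-> s3 -b-> s1 -b-> s0 -a-> s1 -b-> s0
First repeat at step 2: s0 was already visited.

So i = 0, j = 2, giving x = w[0:0] = ε, y = w[0:2] = ab, z = w[2:8] = babbab.
Check: |xy| = 2 ≤ 5 and |y| = 2 ≥ 1. Reading y takes N from s0 back to s0, so every xyⁱz is accepted.
Since N has 5 states, any run of length ≥ 5 visits 5+1 states, so by pigeonhole some state repeats within the first 5 steps — that repeat gives the pumpable loop.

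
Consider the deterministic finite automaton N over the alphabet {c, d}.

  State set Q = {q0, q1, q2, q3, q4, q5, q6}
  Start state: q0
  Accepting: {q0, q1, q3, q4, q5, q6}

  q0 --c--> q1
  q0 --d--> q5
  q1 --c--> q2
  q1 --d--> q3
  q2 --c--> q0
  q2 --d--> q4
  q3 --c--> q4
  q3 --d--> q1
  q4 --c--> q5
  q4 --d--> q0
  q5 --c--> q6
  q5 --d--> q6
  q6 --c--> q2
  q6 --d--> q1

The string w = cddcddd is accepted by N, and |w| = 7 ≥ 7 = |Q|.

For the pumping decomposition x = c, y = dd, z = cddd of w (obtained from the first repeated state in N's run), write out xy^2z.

cddddcddd

xy^2z = c·dd·dd·cddd = cddddcddd.
Reading y = dd takes N from q1 back to q1, so after x·y·y the machine is still in q1, and z then leads to the accepting state q5. Hence cddddcddd ∈ L(N).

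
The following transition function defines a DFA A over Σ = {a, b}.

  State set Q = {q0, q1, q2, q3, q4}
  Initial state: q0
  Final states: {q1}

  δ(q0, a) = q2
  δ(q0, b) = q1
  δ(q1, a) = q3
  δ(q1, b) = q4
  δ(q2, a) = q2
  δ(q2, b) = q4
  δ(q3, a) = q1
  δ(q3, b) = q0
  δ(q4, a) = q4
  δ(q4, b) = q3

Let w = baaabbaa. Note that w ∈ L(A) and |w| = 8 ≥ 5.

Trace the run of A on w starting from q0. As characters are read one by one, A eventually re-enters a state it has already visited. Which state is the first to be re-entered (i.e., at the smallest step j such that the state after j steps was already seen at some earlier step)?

State sequence: q0 -b-> q1 -a-> q3 -a-> q1 -a-> q3 -b-> q0 -b-> q1 -a-> q3 -a-> q1
First repeat at step 3: q1 was already visited.

The earliest repeat is at step j = 3: A is in q1, which it already visited at step i = 1.
With |Q| = 5, pigeonhole forces a state repeat no later than step 5; the substring read between the first and second visits to that state can be pumped.

q1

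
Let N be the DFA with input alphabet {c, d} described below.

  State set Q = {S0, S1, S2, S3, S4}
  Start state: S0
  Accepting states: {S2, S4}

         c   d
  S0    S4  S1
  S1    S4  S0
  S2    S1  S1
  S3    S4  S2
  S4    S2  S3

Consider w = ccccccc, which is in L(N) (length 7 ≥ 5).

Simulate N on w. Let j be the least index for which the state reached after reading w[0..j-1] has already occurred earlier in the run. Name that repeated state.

Run of N on w = c c c c c c c:
  step 0: S0  (start)
  step 1: S4  (read c: S0→S4)
  step 2: S2  (read c: S4→S2)
  step 3: S1  (read c: S2→S1)
  step 4: S4  (read c: S1→S4)   ← first repeat (S4 seen earlier)
  step 5: S2  (read c: S4→S2)
  step 6: S1  (read c: S2→S1)
  step 7: S4  (read c: S1→S4)

The earliest repeat is at step j = 4: N is in S4, which it already visited at step i = 1.
Since N has 5 states, any run of length ≥ 5 visits 5+1 states, so by pigeonhole some state repeats within the first 5 steps — that repeat gives the pumpable loop.

S4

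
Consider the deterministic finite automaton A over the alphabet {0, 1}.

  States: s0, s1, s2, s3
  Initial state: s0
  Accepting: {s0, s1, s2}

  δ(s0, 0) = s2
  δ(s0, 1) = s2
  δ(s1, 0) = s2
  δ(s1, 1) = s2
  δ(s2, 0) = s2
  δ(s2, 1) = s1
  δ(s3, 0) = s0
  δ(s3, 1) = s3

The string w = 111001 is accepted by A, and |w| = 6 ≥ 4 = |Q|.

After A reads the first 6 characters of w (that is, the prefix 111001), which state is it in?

Run of A on the first 6 characters of w = 1 1 1 0 0 1:
  step 0: s0  (start)
  step 1: s2  (read 1: s0→s2)
  step 2: s1  (read 1: s2→s1)
  step 3: s2  (read 1: s1→s2)
  step 4: s2  (read 0: s2→s2)
  step 5: s2  (read 0: s2→s2)
  step 6: s1  (read 1: s2→s1)

After reading 6 characters, A is in state s1.
(This kind of state-tracing is the core of the pumping-lemma construction: with 4 states, pigeonhole forces a repeat within the first 4 steps.)

s1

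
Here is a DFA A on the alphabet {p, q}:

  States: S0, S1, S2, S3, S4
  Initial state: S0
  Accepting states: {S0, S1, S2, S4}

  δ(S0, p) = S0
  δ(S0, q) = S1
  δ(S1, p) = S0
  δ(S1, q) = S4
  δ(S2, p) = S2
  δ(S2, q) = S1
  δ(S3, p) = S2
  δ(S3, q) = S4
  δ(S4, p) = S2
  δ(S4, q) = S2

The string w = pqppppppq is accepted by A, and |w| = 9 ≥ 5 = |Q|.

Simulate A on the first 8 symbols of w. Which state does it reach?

S0

Run of A on the first 8 characters of w = p q p p p p p p:
  step 0: S0  (start)
  step 1: S0  (read p: S0→S0)
  step 2: S1  (read q: S0→S1)
  step 3: S0  (read p: S1→S0)
  step 4: S0  (read p: S0→S0)
  step 5: S0  (read p: S0→S0)
  step 6: S0  (read p: S0→S0)
  step 7: S0  (read p: S0→S0)
  step 8: S0  (read p: S0→S0)

After reading 8 characters, A is in state S0.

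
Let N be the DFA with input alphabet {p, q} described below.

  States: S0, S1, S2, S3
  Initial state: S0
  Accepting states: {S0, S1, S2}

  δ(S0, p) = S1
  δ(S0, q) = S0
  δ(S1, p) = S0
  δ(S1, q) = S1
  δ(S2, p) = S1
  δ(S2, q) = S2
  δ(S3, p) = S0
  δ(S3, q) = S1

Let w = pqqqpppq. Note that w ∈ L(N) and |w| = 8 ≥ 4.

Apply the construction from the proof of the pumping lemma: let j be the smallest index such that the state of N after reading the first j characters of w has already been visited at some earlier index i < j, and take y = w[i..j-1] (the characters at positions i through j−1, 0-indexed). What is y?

Run of N on w = p q q q p p p q:
  step 0: S0  (start)
  step 1: S1  (read p: S0→S1)
  step 2: S1  (read q: S1→S1)   ← first repeat (S1 seen earlier)
  step 3: S1  (read q: S1→S1)
  step 4: S1  (read q: S1→S1)
  step 5: S0  (read p: S1→S0)
  step 6: S1  (read p: S0→S1)
  step 7: S0  (read p: S1→S0)
  step 8: S0  (read q: S0→S0)

So i = 1, j = 2, giving x = w[0:1] = p, y = w[1:2] = q, z = w[2:8] = qqpppq.
Check: |xy| = 2 ≤ 4 and |y| = 1 ≥ 1. Reading y takes N from S1 back to S1, so every xyⁱz is accepted.

q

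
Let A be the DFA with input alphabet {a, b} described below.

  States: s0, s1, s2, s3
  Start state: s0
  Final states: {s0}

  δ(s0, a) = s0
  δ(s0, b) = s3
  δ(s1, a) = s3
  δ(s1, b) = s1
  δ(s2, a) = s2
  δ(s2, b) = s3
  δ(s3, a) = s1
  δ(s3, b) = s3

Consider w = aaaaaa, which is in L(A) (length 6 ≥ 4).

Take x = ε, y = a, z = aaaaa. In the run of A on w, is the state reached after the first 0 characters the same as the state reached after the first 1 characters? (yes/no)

State sequence: s0 -a-> s0

After x (step 0): s0. After xy (step 1): s0.
They match, so y = a drives A around a cycle from s0 back to itself; pumping y any number of times keeps A in s0 before reading z, and xyⁱz ∈ L(A) for every i ≥ 0.

yes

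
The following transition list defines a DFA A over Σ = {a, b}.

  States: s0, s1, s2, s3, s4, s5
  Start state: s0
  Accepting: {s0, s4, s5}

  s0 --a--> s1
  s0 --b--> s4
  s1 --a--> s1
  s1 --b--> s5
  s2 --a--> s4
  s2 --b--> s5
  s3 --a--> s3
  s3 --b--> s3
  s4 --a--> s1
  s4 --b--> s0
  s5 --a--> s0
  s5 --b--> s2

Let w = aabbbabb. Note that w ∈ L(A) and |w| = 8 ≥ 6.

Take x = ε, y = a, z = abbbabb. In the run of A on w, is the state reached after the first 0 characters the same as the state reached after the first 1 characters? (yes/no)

State sequence: s0 -a-> s1

After x (step 0): s0. After xy (step 1): s1.
They differ (s0 ≠ s1), so y is not a cycle from the state after x; this split is not the one the pumping-lemma construction produces, and pumping y need not keep the string in L(A).

no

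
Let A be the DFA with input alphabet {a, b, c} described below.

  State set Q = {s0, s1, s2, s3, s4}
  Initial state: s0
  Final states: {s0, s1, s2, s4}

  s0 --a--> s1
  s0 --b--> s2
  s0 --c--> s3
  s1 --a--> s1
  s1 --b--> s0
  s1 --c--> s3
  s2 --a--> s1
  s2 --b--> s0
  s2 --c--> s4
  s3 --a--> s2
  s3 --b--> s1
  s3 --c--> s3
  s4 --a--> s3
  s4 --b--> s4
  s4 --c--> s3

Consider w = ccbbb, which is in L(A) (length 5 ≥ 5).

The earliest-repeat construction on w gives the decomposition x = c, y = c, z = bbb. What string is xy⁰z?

xy⁰z = xz = c·bbb = cbbb.
Reading y = c takes A from s3 back to s3, so after x the machine is still in s3, and z then leads to the accepting state s2. Hence cbbb ∈ L(A).

cbbb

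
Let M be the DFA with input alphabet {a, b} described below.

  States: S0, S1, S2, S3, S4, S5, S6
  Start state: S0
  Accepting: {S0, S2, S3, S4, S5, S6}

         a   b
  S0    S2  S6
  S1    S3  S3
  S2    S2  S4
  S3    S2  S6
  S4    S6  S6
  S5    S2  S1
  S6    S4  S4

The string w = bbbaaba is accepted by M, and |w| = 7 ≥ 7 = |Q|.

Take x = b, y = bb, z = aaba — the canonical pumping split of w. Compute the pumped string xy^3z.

xy^3z = b·bb·bb·bb·aaba = bbbbbbbaaba.
Reading y = bb takes M from S6 back to S6, so after x·y·y·y the machine is still in S6, and z then leads to the accepting state S6. Hence bbbbbbbaaba ∈ L(M).

bbbbbbbaaba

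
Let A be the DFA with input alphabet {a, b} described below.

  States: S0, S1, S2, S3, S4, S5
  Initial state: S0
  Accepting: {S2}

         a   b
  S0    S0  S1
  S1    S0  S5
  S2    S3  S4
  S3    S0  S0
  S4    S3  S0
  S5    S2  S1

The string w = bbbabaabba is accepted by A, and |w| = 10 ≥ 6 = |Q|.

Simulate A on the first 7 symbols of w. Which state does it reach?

Run of A on the first 7 characters of w = b b b a b a a:
  step 0: S0  (start)
  step 1: S1  (read b: S0→S1)
  step 2: S5  (read b: S1→S5)
  step 3: S1  (read b: S5→S1)
  step 4: S0  (read a: S1→S0)
  step 5: S1  (read b: S0→S1)
  step 6: S0  (read a: S1→S0)
  step 7: S0  (read a: S0→S0)

After reading 7 characters, A is in state S0.
(This kind of state-tracing is the core of the pumping-lemma construction: with 6 states, pigeonhole forces a repeat within the first 6 steps.)

S0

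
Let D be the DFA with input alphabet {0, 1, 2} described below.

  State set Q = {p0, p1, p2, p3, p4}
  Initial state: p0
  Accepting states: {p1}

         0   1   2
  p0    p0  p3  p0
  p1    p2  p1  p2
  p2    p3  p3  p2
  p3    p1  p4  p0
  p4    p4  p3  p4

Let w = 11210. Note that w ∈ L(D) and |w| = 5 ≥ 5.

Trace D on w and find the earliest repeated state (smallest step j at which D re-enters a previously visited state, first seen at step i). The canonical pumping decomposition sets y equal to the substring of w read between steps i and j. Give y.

2

Run of D on w = 1 1 2 1 0:
  step 0: p0  (start)
  step 1: p3  (read 1: p0→p3)
  step 2: p4  (read 1: p3→p4)
  step 3: p4  (read 2: p4→p4)   ← first repeat (p4 seen earlier)
  step 4: p3  (read 1: p4→p3)
  step 5: p1  (read 0: p3→p1)

So i = 2, j = 3, giving x = w[0:2] = 11, y = w[2:3] = 2, z = w[3:5] = 10.
Check: |xy| = 3 ≤ 5 and |y| = 1 ≥ 1. Reading y takes D from p4 back to p4, so every xyⁱz is accepted.
Pumping length from the standard proof: p = 5 (the number of states). The repeated state found above gives |xy| = j ≤ 5 and |y| = j − i ≥ 1.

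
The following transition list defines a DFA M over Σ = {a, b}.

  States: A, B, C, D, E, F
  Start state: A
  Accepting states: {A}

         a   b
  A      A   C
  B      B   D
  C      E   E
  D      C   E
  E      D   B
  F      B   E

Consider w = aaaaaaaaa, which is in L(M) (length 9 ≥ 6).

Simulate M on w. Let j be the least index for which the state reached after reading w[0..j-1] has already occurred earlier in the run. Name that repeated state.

State sequence: A -a-> A -a-> A -a-> A -a-> A -a-> A -a-> A -a-> A -a-> A -a-> A
First repeat at step 1: A was already visited.

The earliest repeat is at step j = 1: M is in A, which it already visited at step i = 0.
Pumping length from the standard proof: p = 6 (the number of states). The repeated state found above gives |xy| = j ≤ 6 and |y| = j − i ≥ 1.

A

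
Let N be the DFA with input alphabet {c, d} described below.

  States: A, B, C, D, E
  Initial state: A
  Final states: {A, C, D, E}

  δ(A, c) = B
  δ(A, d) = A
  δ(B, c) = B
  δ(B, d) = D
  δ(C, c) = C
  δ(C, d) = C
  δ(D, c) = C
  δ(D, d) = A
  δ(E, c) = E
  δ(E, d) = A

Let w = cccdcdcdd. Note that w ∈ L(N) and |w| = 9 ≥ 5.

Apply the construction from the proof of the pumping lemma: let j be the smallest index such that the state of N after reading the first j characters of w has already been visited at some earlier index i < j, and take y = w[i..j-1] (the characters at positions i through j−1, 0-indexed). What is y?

State sequence: A -c-> B -c-> B -c-> B -d-> D -c-> C -d-> C -c-> C -d-> C -d-> C
First repeat at step 2: B was already visited.

So i = 1, j = 2, giving x = w[0:1] = c, y = w[1:2] = c, z = w[2:9] = cdcdcdd.
Check: |xy| = 2 ≤ 5 and |y| = 1 ≥ 1. Reading y takes N from B back to B, so every xyⁱz is accepted.

c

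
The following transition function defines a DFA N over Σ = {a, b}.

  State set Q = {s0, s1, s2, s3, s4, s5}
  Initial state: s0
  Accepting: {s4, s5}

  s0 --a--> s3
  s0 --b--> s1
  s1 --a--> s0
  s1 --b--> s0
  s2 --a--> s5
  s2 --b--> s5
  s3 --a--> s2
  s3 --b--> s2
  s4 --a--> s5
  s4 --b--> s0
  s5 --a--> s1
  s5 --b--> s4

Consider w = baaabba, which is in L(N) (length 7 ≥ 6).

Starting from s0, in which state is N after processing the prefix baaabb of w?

State sequence: s0 -b-> s1 -a-> s0 -a-> s3 -a-> s2 -b-> s5 -b-> s4

After reading 6 characters, N is in state s4.

s4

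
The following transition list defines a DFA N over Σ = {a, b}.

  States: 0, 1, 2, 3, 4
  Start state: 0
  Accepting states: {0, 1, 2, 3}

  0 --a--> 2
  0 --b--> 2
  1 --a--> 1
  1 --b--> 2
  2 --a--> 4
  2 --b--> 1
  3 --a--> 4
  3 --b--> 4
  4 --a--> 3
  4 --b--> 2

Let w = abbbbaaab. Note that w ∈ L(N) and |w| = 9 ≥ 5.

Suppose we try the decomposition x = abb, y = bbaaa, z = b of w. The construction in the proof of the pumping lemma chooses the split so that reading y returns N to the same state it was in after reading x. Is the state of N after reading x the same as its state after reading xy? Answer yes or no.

Run of N on the first 8 characters of w = a b b b b a a a:
  step 0: 0  (start)
  step 1: 2  (read a: 0→2)
  step 2: 1  (read b: 2→1)
  step 3: 2  (read b: 1→2)
  step 4: 1  (read b: 2→1)
  step 5: 2  (read b: 1→2)
  step 6: 4  (read a: 2→4)
  step 7: 3  (read a: 4→3)
  step 8: 4  (read a: 3→4)

After x (step 3): 2. After xy (step 8): 4.
They differ (2 ≠ 4), so y is not a cycle from the state after x; this split is not the one the pumping-lemma construction produces, and pumping y need not keep the string in L(N).

no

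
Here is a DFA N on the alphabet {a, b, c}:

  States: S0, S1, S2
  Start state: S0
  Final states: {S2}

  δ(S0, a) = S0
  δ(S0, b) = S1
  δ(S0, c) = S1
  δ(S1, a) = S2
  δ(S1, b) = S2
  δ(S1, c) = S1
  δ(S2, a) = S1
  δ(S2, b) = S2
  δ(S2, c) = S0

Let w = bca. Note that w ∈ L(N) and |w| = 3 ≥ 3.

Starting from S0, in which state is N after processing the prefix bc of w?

Run of N on the first 2 characters of w = b c:
  step 0: S0  (start)
  step 1: S1  (read b: S0→S1)
  step 2: S1  (read c: S1→S1)

After reading 2 characters, N is in state S1.

S1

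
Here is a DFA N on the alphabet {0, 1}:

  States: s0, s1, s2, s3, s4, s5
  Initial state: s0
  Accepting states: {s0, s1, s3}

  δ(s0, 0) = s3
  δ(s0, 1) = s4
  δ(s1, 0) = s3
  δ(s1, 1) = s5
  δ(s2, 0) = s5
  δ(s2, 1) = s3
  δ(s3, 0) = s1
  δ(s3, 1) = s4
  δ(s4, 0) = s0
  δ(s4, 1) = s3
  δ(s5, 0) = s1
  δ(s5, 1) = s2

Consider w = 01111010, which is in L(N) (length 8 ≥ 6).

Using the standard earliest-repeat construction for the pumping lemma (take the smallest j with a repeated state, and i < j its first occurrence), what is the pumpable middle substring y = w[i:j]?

State sequence: s0 -0-> s3 -1-> s4 -1-> s3 -1-> s4 -1-> s3 -0-> s1 -1-> s5 -0-> s1
First repeat at step 3: s3 was already visited.

So i = 1, j = 3, giving x = w[0:1] = 0, y = w[1:3] = 11, z = w[3:8] = 11010.
Check: |xy| = 3 ≤ 6 and |y| = 2 ≥ 1. Reading y takes N from s3 back to s3, so every xyⁱz is accepted.

11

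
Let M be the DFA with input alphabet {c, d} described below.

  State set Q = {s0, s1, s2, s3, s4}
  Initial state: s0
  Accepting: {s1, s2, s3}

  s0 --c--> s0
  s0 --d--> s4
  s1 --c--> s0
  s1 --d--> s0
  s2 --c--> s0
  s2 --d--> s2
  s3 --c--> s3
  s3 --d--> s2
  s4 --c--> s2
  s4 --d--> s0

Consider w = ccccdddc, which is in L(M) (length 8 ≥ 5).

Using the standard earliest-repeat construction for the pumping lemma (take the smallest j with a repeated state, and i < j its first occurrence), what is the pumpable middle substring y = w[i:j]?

c

State sequence: s0 -c-> s0 -c-> s0 -c-> s0 -c-> s0 -d-> s4 -d-> s0 -d-> s4 -c-> s2
First repeat at step 1: s0 was already visited.

So i = 0, j = 1, giving x = w[0:0] = ε, y = w[0:1] = c, z = w[1:8] = cccdddc.
Check: |xy| = 1 ≤ 5 and |y| = 1 ≥ 1. Reading y takes M from s0 back to s0, so every xyⁱz is accepted.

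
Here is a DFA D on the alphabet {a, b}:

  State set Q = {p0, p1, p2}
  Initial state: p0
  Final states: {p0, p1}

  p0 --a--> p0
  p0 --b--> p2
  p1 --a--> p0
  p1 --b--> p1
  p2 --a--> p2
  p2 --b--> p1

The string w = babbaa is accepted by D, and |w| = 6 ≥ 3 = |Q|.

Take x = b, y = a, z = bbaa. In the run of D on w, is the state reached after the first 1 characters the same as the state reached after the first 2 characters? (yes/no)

Run of D on the first 2 characters of w = b a:
  step 0: p0  (start)
  step 1: p2  (read b: p0→p2)
  step 2: p2  (read a: p2→p2)

After x (step 1): p2. After xy (step 2): p2.
They match, so y = a drives D around a cycle from p2 back to itself; pumping y any number of times keeps D in p2 before reading z, and xyⁱz ∈ L(D) for every i ≥ 0.

yes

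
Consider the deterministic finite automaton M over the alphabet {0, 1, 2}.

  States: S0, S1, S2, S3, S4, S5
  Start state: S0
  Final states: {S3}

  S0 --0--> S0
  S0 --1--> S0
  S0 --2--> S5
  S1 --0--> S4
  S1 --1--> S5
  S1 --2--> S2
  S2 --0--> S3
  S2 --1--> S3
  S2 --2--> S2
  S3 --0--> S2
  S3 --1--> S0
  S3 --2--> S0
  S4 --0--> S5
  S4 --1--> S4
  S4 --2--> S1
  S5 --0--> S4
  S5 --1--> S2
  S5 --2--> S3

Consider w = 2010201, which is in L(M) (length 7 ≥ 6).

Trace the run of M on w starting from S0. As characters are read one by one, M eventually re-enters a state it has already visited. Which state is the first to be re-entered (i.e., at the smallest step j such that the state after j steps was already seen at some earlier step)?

S4

Run of M on w = 2 0 1 0 2 0 1:
  step 0: S0  (start)
  step 1: S5  (read 2: S0→S5)
  step 2: S4  (read 0: S5→S4)
  step 3: S4  (read 1: S4→S4)   ← first repeat (S4 seen earlier)
  step 4: S5  (read 0: S4→S5)
  step 5: S3  (read 2: S5→S3)
  step 6: S2  (read 0: S3→S2)
  step 7: S3  (read 1: S2→S3)

The earliest repeat is at step j = 3: M is in S4, which it already visited at step i = 2.
The DFA has 6 states, so the proof of the pumping lemma guarantees a repeated state among the first 6+1 visited; the segment between the two visits is the pumpable y.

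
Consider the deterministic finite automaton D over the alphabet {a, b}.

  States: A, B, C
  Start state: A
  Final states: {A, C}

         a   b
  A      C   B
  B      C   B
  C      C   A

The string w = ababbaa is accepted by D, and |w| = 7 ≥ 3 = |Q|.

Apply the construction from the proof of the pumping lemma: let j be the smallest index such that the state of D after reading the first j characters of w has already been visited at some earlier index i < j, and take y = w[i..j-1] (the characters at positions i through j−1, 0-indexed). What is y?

Run of D on w = a b a b b a a:
  step 0: A  (start)
  step 1: C  (read a: A→C)
  step 2: A  (read b: C→A)   ← first repeat (A seen earlier)
  step 3: C  (read a: A→C)
  step 4: A  (read b: C→A)
  step 5: B  (read b: A→B)
  step 6: C  (read a: B→C)
  step 7: C  (read a: C→C)

So i = 0, j = 2, giving x = w[0:0] = ε, y = w[0:2] = ab, z = w[2:7] = abbaa.
Check: |xy| = 2 ≤ 3 and |y| = 2 ≥ 1. Reading y takes D from A back to A, so every xyⁱz is accepted.
Since D has 3 states, any run of length ≥ 3 visits 3+1 states, so by pigeonhole some state repeats within the first 3 steps — that repeat gives the pumpable loop.

ab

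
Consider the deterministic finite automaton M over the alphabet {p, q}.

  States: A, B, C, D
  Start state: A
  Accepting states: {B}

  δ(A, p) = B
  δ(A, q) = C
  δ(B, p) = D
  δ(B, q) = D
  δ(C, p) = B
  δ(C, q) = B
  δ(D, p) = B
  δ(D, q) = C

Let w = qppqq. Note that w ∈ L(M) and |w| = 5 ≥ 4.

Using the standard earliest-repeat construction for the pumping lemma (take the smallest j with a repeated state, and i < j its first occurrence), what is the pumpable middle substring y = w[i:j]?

ppq

Run of M on w = q p p q q:
  step 0: A  (start)
  step 1: C  (read q: A→C)
  step 2: B  (read p: C→B)
  step 3: D  (read p: B→D)
  step 4: C  (read q: D→C)   ← first repeat (C seen earlier)
  step 5: B  (read q: C→B)

So i = 1, j = 4, giving x = w[0:1] = q, y = w[1:4] = ppq, z = w[4:5] = q.
Check: |xy| = 4 ≤ 4 and |y| = 3 ≥ 1. Reading y takes M from C back to C, so every xyⁱz is accepted.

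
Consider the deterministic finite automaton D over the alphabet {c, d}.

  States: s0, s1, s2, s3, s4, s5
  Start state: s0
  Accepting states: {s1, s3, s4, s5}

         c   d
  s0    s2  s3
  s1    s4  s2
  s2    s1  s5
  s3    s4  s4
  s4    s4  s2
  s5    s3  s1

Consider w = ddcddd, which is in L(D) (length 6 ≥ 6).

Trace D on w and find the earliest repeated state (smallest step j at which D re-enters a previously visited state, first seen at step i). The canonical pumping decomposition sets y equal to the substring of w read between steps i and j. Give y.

State sequence: s0 -d-> s3 -d-> s4 -c-> s4 -d-> s2 -d-> s5 -d-> s1
First repeat at step 3: s4 was already visited.

So i = 2, j = 3, giving x = w[0:2] = dd, y = w[2:3] = c, z = w[3:6] = ddd.
Check: |xy| = 3 ≤ 6 and |y| = 1 ≥ 1. Reading y takes D from s4 back to s4, so every xyⁱz is accepted.

c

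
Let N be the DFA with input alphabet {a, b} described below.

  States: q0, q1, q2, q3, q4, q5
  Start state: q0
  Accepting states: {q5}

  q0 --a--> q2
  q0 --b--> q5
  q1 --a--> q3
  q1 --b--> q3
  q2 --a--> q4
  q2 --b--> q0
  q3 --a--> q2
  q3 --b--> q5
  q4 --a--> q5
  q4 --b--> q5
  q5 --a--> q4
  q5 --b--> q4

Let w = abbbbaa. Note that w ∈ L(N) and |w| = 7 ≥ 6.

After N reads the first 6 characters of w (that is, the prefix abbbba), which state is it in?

q4

Run of N on the first 6 characters of w = a b b b b a:
  step 0: q0  (start)
  step 1: q2  (read a: q0→q2)
  step 2: q0  (read b: q2→q0)
  step 3: q5  (read b: q0→q5)
  step 4: q4  (read b: q5→q4)
  step 5: q5  (read b: q4→q5)
  step 6: q4  (read a: q5→q4)

After reading 6 characters, N is in state q4.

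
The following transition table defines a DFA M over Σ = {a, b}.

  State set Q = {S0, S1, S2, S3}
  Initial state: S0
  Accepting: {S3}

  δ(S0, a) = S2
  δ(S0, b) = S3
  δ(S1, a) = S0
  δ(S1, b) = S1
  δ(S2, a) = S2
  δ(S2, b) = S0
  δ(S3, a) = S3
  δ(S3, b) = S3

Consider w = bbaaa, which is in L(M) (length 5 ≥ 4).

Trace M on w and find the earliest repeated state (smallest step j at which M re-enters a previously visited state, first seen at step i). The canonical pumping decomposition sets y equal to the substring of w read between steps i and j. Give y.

Run of M on w = b b a a a:
  step 0: S0  (start)
  step 1: S3  (read b: S0→S3)
  step 2: S3  (read b: S3→S3)   ← first repeat (S3 seen earlier)
  step 3: S3  (read a: S3→S3)
  step 4: S3  (read a: S3→S3)
  step 5: S3  (read a: S3→S3)

So i = 1, j = 2, giving x = w[0:1] = b, y = w[1:2] = b, z = w[2:5] = aaa.
Check: |xy| = 2 ≤ 4 and |y| = 1 ≥ 1. Reading y takes M from S3 back to S3, so every xyⁱz is accepted.

b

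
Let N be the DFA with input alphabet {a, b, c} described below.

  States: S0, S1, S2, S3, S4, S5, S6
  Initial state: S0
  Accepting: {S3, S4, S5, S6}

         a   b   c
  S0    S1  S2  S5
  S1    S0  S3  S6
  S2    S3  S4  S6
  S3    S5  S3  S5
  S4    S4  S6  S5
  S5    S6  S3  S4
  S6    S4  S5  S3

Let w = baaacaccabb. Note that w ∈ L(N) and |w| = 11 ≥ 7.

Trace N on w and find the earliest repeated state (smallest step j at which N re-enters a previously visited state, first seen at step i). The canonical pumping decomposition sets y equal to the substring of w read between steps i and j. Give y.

aac

State sequence: S0 -b-> S2 -a-> S3 -a-> S5 -a-> S6 -c-> S3 -a-> S5 -c-> S4 -c-> S5 -a-> S6 -b-> S5 -b-> S3
First repeat at step 5: S3 was already visited.

So i = 2, j = 5, giving x = w[0:2] = ba, y = w[2:5] = aac, z = w[5:11] = accabb.
Check: |xy| = 5 ≤ 7 and |y| = 3 ≥ 1. Reading y takes N from S3 back to S3, so every xyⁱz is accepted.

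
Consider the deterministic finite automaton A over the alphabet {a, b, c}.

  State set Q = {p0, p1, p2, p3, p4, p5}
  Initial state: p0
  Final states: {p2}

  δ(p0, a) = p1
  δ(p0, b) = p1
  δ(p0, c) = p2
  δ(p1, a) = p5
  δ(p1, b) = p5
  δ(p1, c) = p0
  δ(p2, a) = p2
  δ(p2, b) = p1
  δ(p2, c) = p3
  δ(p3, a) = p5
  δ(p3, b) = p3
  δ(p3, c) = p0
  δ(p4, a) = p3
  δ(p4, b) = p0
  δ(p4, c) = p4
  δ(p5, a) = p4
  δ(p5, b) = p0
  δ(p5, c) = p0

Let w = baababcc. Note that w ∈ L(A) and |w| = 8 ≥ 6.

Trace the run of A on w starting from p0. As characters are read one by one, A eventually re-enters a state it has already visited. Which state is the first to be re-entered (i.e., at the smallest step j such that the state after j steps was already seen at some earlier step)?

p0

Run of A on w = b a a b a b c c:
  step 0: p0  (start)
  step 1: p1  (read b: p0→p1)
  step 2: p5  (read a: p1→p5)
  step 3: p4  (read a: p5→p4)
  step 4: p0  (read b: p4→p0)   ← first repeat (p0 seen earlier)
  step 5: p1  (read a: p0→p1)
  step 6: p5  (read b: p1→p5)
  step 7: p0  (read c: p5→p0)
  step 8: p2  (read c: p0→p2)

The earliest repeat is at step j = 4: A is in p0, which it already visited at step i = 0.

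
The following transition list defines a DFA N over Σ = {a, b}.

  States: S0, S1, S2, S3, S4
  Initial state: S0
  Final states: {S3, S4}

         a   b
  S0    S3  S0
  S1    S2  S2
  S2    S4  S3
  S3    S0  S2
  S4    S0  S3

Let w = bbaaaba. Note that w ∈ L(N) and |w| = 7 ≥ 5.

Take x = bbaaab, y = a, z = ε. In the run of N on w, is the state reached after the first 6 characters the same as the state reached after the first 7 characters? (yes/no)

no

Run of N on the first 7 characters of w = b b a a a b a:
  step 0: S0  (start)
  step 1: S0  (read b: S0→S0)
  step 2: S0  (read b: S0→S0)
  step 3: S3  (read a: S0→S3)
  step 4: S0  (read a: S3→S0)
  step 5: S3  (read a: S0→S3)
  step 6: S2  (read b: S3→S2)
  step 7: S4  (read a: S2→S4)

After x (step 6): S2. After xy (step 7): S4.
They differ (S2 ≠ S4), so y is not a cycle from the state after x; this split is not the one the pumping-lemma construction produces, and pumping y need not keep the string in L(N).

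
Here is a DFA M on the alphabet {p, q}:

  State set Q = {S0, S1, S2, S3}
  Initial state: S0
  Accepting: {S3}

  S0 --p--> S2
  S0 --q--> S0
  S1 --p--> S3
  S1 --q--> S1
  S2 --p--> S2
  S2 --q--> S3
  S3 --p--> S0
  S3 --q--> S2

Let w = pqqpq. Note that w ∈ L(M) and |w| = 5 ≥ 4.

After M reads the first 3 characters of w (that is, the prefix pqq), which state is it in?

Run of M on the first 3 characters of w = p q q:
  step 0: S0  (start)
  step 1: S2  (read p: S0→S2)
  step 2: S3  (read q: S2→S3)
  step 3: S2  (read q: S3→S2)

After reading 3 characters, M is in state S2.

S2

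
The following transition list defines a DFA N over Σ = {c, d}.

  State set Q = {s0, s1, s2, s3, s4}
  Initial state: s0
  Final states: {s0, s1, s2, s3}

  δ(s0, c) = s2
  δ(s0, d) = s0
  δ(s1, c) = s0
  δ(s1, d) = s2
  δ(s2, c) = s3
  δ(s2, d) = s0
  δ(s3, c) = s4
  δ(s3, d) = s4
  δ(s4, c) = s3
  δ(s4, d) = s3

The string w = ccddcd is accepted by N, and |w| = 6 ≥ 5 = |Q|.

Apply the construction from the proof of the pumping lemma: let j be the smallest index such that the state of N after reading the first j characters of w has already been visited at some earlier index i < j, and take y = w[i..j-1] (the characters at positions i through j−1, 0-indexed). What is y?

Run of N on w = c c d d c d:
  step 0: s0  (start)
  step 1: s2  (read c: s0→s2)
  step 2: s3  (read c: s2→s3)
  step 3: s4  (read d: s3→s4)
  step 4: s3  (read d: s4→s3)   ← first repeat (s3 seen earlier)
  step 5: s4  (read c: s3→s4)
  step 6: s3  (read d: s4→s3)

So i = 2, j = 4, giving x = w[0:2] = cc, y = w[2:4] = dd, z = w[4:6] = cd.
Check: |xy| = 4 ≤ 5 and |y| = 2 ≥ 1. Reading y takes N from s3 back to s3, so every xyⁱz is accepted.
Since N has 5 states, any run of length ≥ 5 visits 5+1 states, so by pigeonhole some state repeats within the first 5 steps — that repeat gives the pumpable loop.

dd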